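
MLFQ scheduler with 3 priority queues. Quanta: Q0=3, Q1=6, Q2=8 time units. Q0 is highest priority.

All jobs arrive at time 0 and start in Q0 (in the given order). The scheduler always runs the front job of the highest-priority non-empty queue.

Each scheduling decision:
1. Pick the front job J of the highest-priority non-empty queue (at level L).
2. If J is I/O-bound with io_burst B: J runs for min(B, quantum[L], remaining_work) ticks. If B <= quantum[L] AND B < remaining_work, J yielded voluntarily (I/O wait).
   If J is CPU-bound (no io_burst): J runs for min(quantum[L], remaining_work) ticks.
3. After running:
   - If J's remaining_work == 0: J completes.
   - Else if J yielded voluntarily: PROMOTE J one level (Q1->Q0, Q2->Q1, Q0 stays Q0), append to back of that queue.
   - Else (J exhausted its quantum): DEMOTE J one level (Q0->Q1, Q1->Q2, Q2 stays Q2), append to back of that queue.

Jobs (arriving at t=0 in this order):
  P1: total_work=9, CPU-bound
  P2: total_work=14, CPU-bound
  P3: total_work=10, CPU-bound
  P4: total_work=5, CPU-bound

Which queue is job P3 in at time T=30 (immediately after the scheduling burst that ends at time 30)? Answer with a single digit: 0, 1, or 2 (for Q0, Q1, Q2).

Answer: 2

Derivation:
t=0-3: P1@Q0 runs 3, rem=6, quantum used, demote→Q1. Q0=[P2,P3,P4] Q1=[P1] Q2=[]
t=3-6: P2@Q0 runs 3, rem=11, quantum used, demote→Q1. Q0=[P3,P4] Q1=[P1,P2] Q2=[]
t=6-9: P3@Q0 runs 3, rem=7, quantum used, demote→Q1. Q0=[P4] Q1=[P1,P2,P3] Q2=[]
t=9-12: P4@Q0 runs 3, rem=2, quantum used, demote→Q1. Q0=[] Q1=[P1,P2,P3,P4] Q2=[]
t=12-18: P1@Q1 runs 6, rem=0, completes. Q0=[] Q1=[P2,P3,P4] Q2=[]
t=18-24: P2@Q1 runs 6, rem=5, quantum used, demote→Q2. Q0=[] Q1=[P3,P4] Q2=[P2]
t=24-30: P3@Q1 runs 6, rem=1, quantum used, demote→Q2. Q0=[] Q1=[P4] Q2=[P2,P3]
t=30-32: P4@Q1 runs 2, rem=0, completes. Q0=[] Q1=[] Q2=[P2,P3]
t=32-37: P2@Q2 runs 5, rem=0, completes. Q0=[] Q1=[] Q2=[P3]
t=37-38: P3@Q2 runs 1, rem=0, completes. Q0=[] Q1=[] Q2=[]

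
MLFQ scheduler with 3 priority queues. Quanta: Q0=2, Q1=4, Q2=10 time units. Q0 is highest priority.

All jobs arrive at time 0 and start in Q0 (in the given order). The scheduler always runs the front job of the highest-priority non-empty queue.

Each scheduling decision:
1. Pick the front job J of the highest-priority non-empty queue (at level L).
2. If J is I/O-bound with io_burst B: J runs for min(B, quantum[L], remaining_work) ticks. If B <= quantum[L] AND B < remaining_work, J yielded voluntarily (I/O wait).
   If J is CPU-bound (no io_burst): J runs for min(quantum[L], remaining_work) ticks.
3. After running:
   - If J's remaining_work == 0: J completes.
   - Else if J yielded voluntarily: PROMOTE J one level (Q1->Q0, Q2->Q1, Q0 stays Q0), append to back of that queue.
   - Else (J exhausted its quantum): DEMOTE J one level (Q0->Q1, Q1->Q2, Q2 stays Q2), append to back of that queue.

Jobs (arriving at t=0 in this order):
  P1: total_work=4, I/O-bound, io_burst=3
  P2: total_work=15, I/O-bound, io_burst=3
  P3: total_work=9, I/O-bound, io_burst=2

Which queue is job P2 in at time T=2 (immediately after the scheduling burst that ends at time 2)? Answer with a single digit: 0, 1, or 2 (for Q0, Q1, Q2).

Answer: 0

Derivation:
t=0-2: P1@Q0 runs 2, rem=2, quantum used, demote→Q1. Q0=[P2,P3] Q1=[P1] Q2=[]
t=2-4: P2@Q0 runs 2, rem=13, quantum used, demote→Q1. Q0=[P3] Q1=[P1,P2] Q2=[]
t=4-6: P3@Q0 runs 2, rem=7, I/O yield, promote→Q0. Q0=[P3] Q1=[P1,P2] Q2=[]
t=6-8: P3@Q0 runs 2, rem=5, I/O yield, promote→Q0. Q0=[P3] Q1=[P1,P2] Q2=[]
t=8-10: P3@Q0 runs 2, rem=3, I/O yield, promote→Q0. Q0=[P3] Q1=[P1,P2] Q2=[]
t=10-12: P3@Q0 runs 2, rem=1, I/O yield, promote→Q0. Q0=[P3] Q1=[P1,P2] Q2=[]
t=12-13: P3@Q0 runs 1, rem=0, completes. Q0=[] Q1=[P1,P2] Q2=[]
t=13-15: P1@Q1 runs 2, rem=0, completes. Q0=[] Q1=[P2] Q2=[]
t=15-18: P2@Q1 runs 3, rem=10, I/O yield, promote→Q0. Q0=[P2] Q1=[] Q2=[]
t=18-20: P2@Q0 runs 2, rem=8, quantum used, demote→Q1. Q0=[] Q1=[P2] Q2=[]
t=20-23: P2@Q1 runs 3, rem=5, I/O yield, promote→Q0. Q0=[P2] Q1=[] Q2=[]
t=23-25: P2@Q0 runs 2, rem=3, quantum used, demote→Q1. Q0=[] Q1=[P2] Q2=[]
t=25-28: P2@Q1 runs 3, rem=0, completes. Q0=[] Q1=[] Q2=[]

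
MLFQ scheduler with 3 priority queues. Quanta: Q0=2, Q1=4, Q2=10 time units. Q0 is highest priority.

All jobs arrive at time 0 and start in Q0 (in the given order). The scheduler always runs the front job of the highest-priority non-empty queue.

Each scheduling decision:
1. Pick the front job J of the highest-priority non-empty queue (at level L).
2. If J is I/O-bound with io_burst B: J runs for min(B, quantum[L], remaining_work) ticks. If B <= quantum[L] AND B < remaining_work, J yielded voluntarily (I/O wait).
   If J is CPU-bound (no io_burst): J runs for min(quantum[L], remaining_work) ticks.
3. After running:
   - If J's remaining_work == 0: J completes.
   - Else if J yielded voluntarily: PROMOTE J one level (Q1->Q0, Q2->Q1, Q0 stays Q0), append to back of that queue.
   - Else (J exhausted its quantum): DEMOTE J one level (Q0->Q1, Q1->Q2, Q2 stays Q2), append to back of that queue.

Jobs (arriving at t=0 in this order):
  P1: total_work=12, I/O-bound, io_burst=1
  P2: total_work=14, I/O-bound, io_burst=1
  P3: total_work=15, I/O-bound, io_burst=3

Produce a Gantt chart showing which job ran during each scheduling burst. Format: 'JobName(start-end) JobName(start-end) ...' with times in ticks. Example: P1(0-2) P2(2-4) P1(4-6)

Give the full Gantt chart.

t=0-1: P1@Q0 runs 1, rem=11, I/O yield, promote→Q0. Q0=[P2,P3,P1] Q1=[] Q2=[]
t=1-2: P2@Q0 runs 1, rem=13, I/O yield, promote→Q0. Q0=[P3,P1,P2] Q1=[] Q2=[]
t=2-4: P3@Q0 runs 2, rem=13, quantum used, demote→Q1. Q0=[P1,P2] Q1=[P3] Q2=[]
t=4-5: P1@Q0 runs 1, rem=10, I/O yield, promote→Q0. Q0=[P2,P1] Q1=[P3] Q2=[]
t=5-6: P2@Q0 runs 1, rem=12, I/O yield, promote→Q0. Q0=[P1,P2] Q1=[P3] Q2=[]
t=6-7: P1@Q0 runs 1, rem=9, I/O yield, promote→Q0. Q0=[P2,P1] Q1=[P3] Q2=[]
t=7-8: P2@Q0 runs 1, rem=11, I/O yield, promote→Q0. Q0=[P1,P2] Q1=[P3] Q2=[]
t=8-9: P1@Q0 runs 1, rem=8, I/O yield, promote→Q0. Q0=[P2,P1] Q1=[P3] Q2=[]
t=9-10: P2@Q0 runs 1, rem=10, I/O yield, promote→Q0. Q0=[P1,P2] Q1=[P3] Q2=[]
t=10-11: P1@Q0 runs 1, rem=7, I/O yield, promote→Q0. Q0=[P2,P1] Q1=[P3] Q2=[]
t=11-12: P2@Q0 runs 1, rem=9, I/O yield, promote→Q0. Q0=[P1,P2] Q1=[P3] Q2=[]
t=12-13: P1@Q0 runs 1, rem=6, I/O yield, promote→Q0. Q0=[P2,P1] Q1=[P3] Q2=[]
t=13-14: P2@Q0 runs 1, rem=8, I/O yield, promote→Q0. Q0=[P1,P2] Q1=[P3] Q2=[]
t=14-15: P1@Q0 runs 1, rem=5, I/O yield, promote→Q0. Q0=[P2,P1] Q1=[P3] Q2=[]
t=15-16: P2@Q0 runs 1, rem=7, I/O yield, promote→Q0. Q0=[P1,P2] Q1=[P3] Q2=[]
t=16-17: P1@Q0 runs 1, rem=4, I/O yield, promote→Q0. Q0=[P2,P1] Q1=[P3] Q2=[]
t=17-18: P2@Q0 runs 1, rem=6, I/O yield, promote→Q0. Q0=[P1,P2] Q1=[P3] Q2=[]
t=18-19: P1@Q0 runs 1, rem=3, I/O yield, promote→Q0. Q0=[P2,P1] Q1=[P3] Q2=[]
t=19-20: P2@Q0 runs 1, rem=5, I/O yield, promote→Q0. Q0=[P1,P2] Q1=[P3] Q2=[]
t=20-21: P1@Q0 runs 1, rem=2, I/O yield, promote→Q0. Q0=[P2,P1] Q1=[P3] Q2=[]
t=21-22: P2@Q0 runs 1, rem=4, I/O yield, promote→Q0. Q0=[P1,P2] Q1=[P3] Q2=[]
t=22-23: P1@Q0 runs 1, rem=1, I/O yield, promote→Q0. Q0=[P2,P1] Q1=[P3] Q2=[]
t=23-24: P2@Q0 runs 1, rem=3, I/O yield, promote→Q0. Q0=[P1,P2] Q1=[P3] Q2=[]
t=24-25: P1@Q0 runs 1, rem=0, completes. Q0=[P2] Q1=[P3] Q2=[]
t=25-26: P2@Q0 runs 1, rem=2, I/O yield, promote→Q0. Q0=[P2] Q1=[P3] Q2=[]
t=26-27: P2@Q0 runs 1, rem=1, I/O yield, promote→Q0. Q0=[P2] Q1=[P3] Q2=[]
t=27-28: P2@Q0 runs 1, rem=0, completes. Q0=[] Q1=[P3] Q2=[]
t=28-31: P3@Q1 runs 3, rem=10, I/O yield, promote→Q0. Q0=[P3] Q1=[] Q2=[]
t=31-33: P3@Q0 runs 2, rem=8, quantum used, demote→Q1. Q0=[] Q1=[P3] Q2=[]
t=33-36: P3@Q1 runs 3, rem=5, I/O yield, promote→Q0. Q0=[P3] Q1=[] Q2=[]
t=36-38: P3@Q0 runs 2, rem=3, quantum used, demote→Q1. Q0=[] Q1=[P3] Q2=[]
t=38-41: P3@Q1 runs 3, rem=0, completes. Q0=[] Q1=[] Q2=[]

Answer: P1(0-1) P2(1-2) P3(2-4) P1(4-5) P2(5-6) P1(6-7) P2(7-8) P1(8-9) P2(9-10) P1(10-11) P2(11-12) P1(12-13) P2(13-14) P1(14-15) P2(15-16) P1(16-17) P2(17-18) P1(18-19) P2(19-20) P1(20-21) P2(21-22) P1(22-23) P2(23-24) P1(24-25) P2(25-26) P2(26-27) P2(27-28) P3(28-31) P3(31-33) P3(33-36) P3(36-38) P3(38-41)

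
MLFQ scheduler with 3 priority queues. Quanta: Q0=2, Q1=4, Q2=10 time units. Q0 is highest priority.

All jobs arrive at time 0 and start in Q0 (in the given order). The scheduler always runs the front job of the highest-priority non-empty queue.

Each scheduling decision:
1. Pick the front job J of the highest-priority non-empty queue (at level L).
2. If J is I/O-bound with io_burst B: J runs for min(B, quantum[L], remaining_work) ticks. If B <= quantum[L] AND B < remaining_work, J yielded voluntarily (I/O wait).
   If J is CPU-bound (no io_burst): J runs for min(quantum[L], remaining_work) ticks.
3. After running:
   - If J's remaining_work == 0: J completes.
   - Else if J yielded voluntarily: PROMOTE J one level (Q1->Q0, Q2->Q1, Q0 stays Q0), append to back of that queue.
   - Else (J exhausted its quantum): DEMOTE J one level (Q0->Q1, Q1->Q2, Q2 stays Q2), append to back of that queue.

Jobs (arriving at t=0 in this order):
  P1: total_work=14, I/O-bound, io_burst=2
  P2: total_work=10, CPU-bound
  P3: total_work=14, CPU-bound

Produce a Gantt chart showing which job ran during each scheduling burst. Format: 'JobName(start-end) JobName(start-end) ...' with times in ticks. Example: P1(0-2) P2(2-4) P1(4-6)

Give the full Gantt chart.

Answer: P1(0-2) P2(2-4) P3(4-6) P1(6-8) P1(8-10) P1(10-12) P1(12-14) P1(14-16) P1(16-18) P2(18-22) P3(22-26) P2(26-30) P3(30-38)

Derivation:
t=0-2: P1@Q0 runs 2, rem=12, I/O yield, promote→Q0. Q0=[P2,P3,P1] Q1=[] Q2=[]
t=2-4: P2@Q0 runs 2, rem=8, quantum used, demote→Q1. Q0=[P3,P1] Q1=[P2] Q2=[]
t=4-6: P3@Q0 runs 2, rem=12, quantum used, demote→Q1. Q0=[P1] Q1=[P2,P3] Q2=[]
t=6-8: P1@Q0 runs 2, rem=10, I/O yield, promote→Q0. Q0=[P1] Q1=[P2,P3] Q2=[]
t=8-10: P1@Q0 runs 2, rem=8, I/O yield, promote→Q0. Q0=[P1] Q1=[P2,P3] Q2=[]
t=10-12: P1@Q0 runs 2, rem=6, I/O yield, promote→Q0. Q0=[P1] Q1=[P2,P3] Q2=[]
t=12-14: P1@Q0 runs 2, rem=4, I/O yield, promote→Q0. Q0=[P1] Q1=[P2,P3] Q2=[]
t=14-16: P1@Q0 runs 2, rem=2, I/O yield, promote→Q0. Q0=[P1] Q1=[P2,P3] Q2=[]
t=16-18: P1@Q0 runs 2, rem=0, completes. Q0=[] Q1=[P2,P3] Q2=[]
t=18-22: P2@Q1 runs 4, rem=4, quantum used, demote→Q2. Q0=[] Q1=[P3] Q2=[P2]
t=22-26: P3@Q1 runs 4, rem=8, quantum used, demote→Q2. Q0=[] Q1=[] Q2=[P2,P3]
t=26-30: P2@Q2 runs 4, rem=0, completes. Q0=[] Q1=[] Q2=[P3]
t=30-38: P3@Q2 runs 8, rem=0, completes. Q0=[] Q1=[] Q2=[]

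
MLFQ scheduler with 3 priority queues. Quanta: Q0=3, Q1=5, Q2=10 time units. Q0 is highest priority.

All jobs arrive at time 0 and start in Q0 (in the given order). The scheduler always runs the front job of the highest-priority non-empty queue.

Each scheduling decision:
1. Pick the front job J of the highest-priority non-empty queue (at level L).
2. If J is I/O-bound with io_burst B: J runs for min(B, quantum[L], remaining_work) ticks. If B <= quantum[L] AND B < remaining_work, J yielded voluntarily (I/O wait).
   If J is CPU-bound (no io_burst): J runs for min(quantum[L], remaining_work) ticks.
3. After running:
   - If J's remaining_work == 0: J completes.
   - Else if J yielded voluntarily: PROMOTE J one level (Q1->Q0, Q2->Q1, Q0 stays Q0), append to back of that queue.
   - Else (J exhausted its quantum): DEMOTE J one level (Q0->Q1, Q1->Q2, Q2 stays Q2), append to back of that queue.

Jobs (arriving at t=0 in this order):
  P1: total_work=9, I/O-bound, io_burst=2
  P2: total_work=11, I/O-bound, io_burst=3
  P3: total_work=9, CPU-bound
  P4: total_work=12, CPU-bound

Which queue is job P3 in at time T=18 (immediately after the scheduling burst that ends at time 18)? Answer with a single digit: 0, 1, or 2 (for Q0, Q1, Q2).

t=0-2: P1@Q0 runs 2, rem=7, I/O yield, promote→Q0. Q0=[P2,P3,P4,P1] Q1=[] Q2=[]
t=2-5: P2@Q0 runs 3, rem=8, I/O yield, promote→Q0. Q0=[P3,P4,P1,P2] Q1=[] Q2=[]
t=5-8: P3@Q0 runs 3, rem=6, quantum used, demote→Q1. Q0=[P4,P1,P2] Q1=[P3] Q2=[]
t=8-11: P4@Q0 runs 3, rem=9, quantum used, demote→Q1. Q0=[P1,P2] Q1=[P3,P4] Q2=[]
t=11-13: P1@Q0 runs 2, rem=5, I/O yield, promote→Q0. Q0=[P2,P1] Q1=[P3,P4] Q2=[]
t=13-16: P2@Q0 runs 3, rem=5, I/O yield, promote→Q0. Q0=[P1,P2] Q1=[P3,P4] Q2=[]
t=16-18: P1@Q0 runs 2, rem=3, I/O yield, promote→Q0. Q0=[P2,P1] Q1=[P3,P4] Q2=[]
t=18-21: P2@Q0 runs 3, rem=2, I/O yield, promote→Q0. Q0=[P1,P2] Q1=[P3,P4] Q2=[]
t=21-23: P1@Q0 runs 2, rem=1, I/O yield, promote→Q0. Q0=[P2,P1] Q1=[P3,P4] Q2=[]
t=23-25: P2@Q0 runs 2, rem=0, completes. Q0=[P1] Q1=[P3,P4] Q2=[]
t=25-26: P1@Q0 runs 1, rem=0, completes. Q0=[] Q1=[P3,P4] Q2=[]
t=26-31: P3@Q1 runs 5, rem=1, quantum used, demote→Q2. Q0=[] Q1=[P4] Q2=[P3]
t=31-36: P4@Q1 runs 5, rem=4, quantum used, demote→Q2. Q0=[] Q1=[] Q2=[P3,P4]
t=36-37: P3@Q2 runs 1, rem=0, completes. Q0=[] Q1=[] Q2=[P4]
t=37-41: P4@Q2 runs 4, rem=0, completes. Q0=[] Q1=[] Q2=[]

Answer: 1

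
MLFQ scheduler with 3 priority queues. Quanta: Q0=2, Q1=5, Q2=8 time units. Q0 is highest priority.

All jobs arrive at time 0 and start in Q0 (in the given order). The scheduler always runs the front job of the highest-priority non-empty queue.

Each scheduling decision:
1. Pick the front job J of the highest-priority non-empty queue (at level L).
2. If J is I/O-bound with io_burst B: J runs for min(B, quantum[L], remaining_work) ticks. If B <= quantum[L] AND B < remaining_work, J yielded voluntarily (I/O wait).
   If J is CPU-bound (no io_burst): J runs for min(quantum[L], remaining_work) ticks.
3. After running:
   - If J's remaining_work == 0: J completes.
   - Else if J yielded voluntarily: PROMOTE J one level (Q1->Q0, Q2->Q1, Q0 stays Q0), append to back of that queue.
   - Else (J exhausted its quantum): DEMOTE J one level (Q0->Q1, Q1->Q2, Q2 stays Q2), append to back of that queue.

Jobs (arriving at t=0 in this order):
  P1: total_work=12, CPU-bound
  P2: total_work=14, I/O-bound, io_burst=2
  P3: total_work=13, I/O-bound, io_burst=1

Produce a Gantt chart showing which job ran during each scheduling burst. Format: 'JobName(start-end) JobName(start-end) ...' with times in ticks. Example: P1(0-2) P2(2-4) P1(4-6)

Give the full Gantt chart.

Answer: P1(0-2) P2(2-4) P3(4-5) P2(5-7) P3(7-8) P2(8-10) P3(10-11) P2(11-13) P3(13-14) P2(14-16) P3(16-17) P2(17-19) P3(19-20) P2(20-22) P3(22-23) P3(23-24) P3(24-25) P3(25-26) P3(26-27) P3(27-28) P3(28-29) P1(29-34) P1(34-39)

Derivation:
t=0-2: P1@Q0 runs 2, rem=10, quantum used, demote→Q1. Q0=[P2,P3] Q1=[P1] Q2=[]
t=2-4: P2@Q0 runs 2, rem=12, I/O yield, promote→Q0. Q0=[P3,P2] Q1=[P1] Q2=[]
t=4-5: P3@Q0 runs 1, rem=12, I/O yield, promote→Q0. Q0=[P2,P3] Q1=[P1] Q2=[]
t=5-7: P2@Q0 runs 2, rem=10, I/O yield, promote→Q0. Q0=[P3,P2] Q1=[P1] Q2=[]
t=7-8: P3@Q0 runs 1, rem=11, I/O yield, promote→Q0. Q0=[P2,P3] Q1=[P1] Q2=[]
t=8-10: P2@Q0 runs 2, rem=8, I/O yield, promote→Q0. Q0=[P3,P2] Q1=[P1] Q2=[]
t=10-11: P3@Q0 runs 1, rem=10, I/O yield, promote→Q0. Q0=[P2,P3] Q1=[P1] Q2=[]
t=11-13: P2@Q0 runs 2, rem=6, I/O yield, promote→Q0. Q0=[P3,P2] Q1=[P1] Q2=[]
t=13-14: P3@Q0 runs 1, rem=9, I/O yield, promote→Q0. Q0=[P2,P3] Q1=[P1] Q2=[]
t=14-16: P2@Q0 runs 2, rem=4, I/O yield, promote→Q0. Q0=[P3,P2] Q1=[P1] Q2=[]
t=16-17: P3@Q0 runs 1, rem=8, I/O yield, promote→Q0. Q0=[P2,P3] Q1=[P1] Q2=[]
t=17-19: P2@Q0 runs 2, rem=2, I/O yield, promote→Q0. Q0=[P3,P2] Q1=[P1] Q2=[]
t=19-20: P3@Q0 runs 1, rem=7, I/O yield, promote→Q0. Q0=[P2,P3] Q1=[P1] Q2=[]
t=20-22: P2@Q0 runs 2, rem=0, completes. Q0=[P3] Q1=[P1] Q2=[]
t=22-23: P3@Q0 runs 1, rem=6, I/O yield, promote→Q0. Q0=[P3] Q1=[P1] Q2=[]
t=23-24: P3@Q0 runs 1, rem=5, I/O yield, promote→Q0. Q0=[P3] Q1=[P1] Q2=[]
t=24-25: P3@Q0 runs 1, rem=4, I/O yield, promote→Q0. Q0=[P3] Q1=[P1] Q2=[]
t=25-26: P3@Q0 runs 1, rem=3, I/O yield, promote→Q0. Q0=[P3] Q1=[P1] Q2=[]
t=26-27: P3@Q0 runs 1, rem=2, I/O yield, promote→Q0. Q0=[P3] Q1=[P1] Q2=[]
t=27-28: P3@Q0 runs 1, rem=1, I/O yield, promote→Q0. Q0=[P3] Q1=[P1] Q2=[]
t=28-29: P3@Q0 runs 1, rem=0, completes. Q0=[] Q1=[P1] Q2=[]
t=29-34: P1@Q1 runs 5, rem=5, quantum used, demote→Q2. Q0=[] Q1=[] Q2=[P1]
t=34-39: P1@Q2 runs 5, rem=0, completes. Q0=[] Q1=[] Q2=[]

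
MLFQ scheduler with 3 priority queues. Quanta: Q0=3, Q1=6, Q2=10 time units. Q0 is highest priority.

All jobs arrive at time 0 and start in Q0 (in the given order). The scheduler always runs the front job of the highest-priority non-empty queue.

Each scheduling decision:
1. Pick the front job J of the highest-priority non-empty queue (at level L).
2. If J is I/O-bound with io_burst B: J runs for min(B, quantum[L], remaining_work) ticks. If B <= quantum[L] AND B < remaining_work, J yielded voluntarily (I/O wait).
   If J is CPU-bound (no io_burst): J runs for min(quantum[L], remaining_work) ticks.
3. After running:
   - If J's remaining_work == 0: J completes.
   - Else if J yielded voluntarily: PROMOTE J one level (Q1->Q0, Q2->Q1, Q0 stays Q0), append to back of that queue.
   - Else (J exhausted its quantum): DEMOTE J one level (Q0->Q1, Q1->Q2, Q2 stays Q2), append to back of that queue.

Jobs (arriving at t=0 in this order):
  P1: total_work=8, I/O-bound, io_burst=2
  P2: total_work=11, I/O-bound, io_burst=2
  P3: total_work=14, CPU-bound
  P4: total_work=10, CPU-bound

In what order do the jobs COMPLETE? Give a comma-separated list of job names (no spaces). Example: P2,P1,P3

Answer: P1,P2,P3,P4

Derivation:
t=0-2: P1@Q0 runs 2, rem=6, I/O yield, promote→Q0. Q0=[P2,P3,P4,P1] Q1=[] Q2=[]
t=2-4: P2@Q0 runs 2, rem=9, I/O yield, promote→Q0. Q0=[P3,P4,P1,P2] Q1=[] Q2=[]
t=4-7: P3@Q0 runs 3, rem=11, quantum used, demote→Q1. Q0=[P4,P1,P2] Q1=[P3] Q2=[]
t=7-10: P4@Q0 runs 3, rem=7, quantum used, demote→Q1. Q0=[P1,P2] Q1=[P3,P4] Q2=[]
t=10-12: P1@Q0 runs 2, rem=4, I/O yield, promote→Q0. Q0=[P2,P1] Q1=[P3,P4] Q2=[]
t=12-14: P2@Q0 runs 2, rem=7, I/O yield, promote→Q0. Q0=[P1,P2] Q1=[P3,P4] Q2=[]
t=14-16: P1@Q0 runs 2, rem=2, I/O yield, promote→Q0. Q0=[P2,P1] Q1=[P3,P4] Q2=[]
t=16-18: P2@Q0 runs 2, rem=5, I/O yield, promote→Q0. Q0=[P1,P2] Q1=[P3,P4] Q2=[]
t=18-20: P1@Q0 runs 2, rem=0, completes. Q0=[P2] Q1=[P3,P4] Q2=[]
t=20-22: P2@Q0 runs 2, rem=3, I/O yield, promote→Q0. Q0=[P2] Q1=[P3,P4] Q2=[]
t=22-24: P2@Q0 runs 2, rem=1, I/O yield, promote→Q0. Q0=[P2] Q1=[P3,P4] Q2=[]
t=24-25: P2@Q0 runs 1, rem=0, completes. Q0=[] Q1=[P3,P4] Q2=[]
t=25-31: P3@Q1 runs 6, rem=5, quantum used, demote→Q2. Q0=[] Q1=[P4] Q2=[P3]
t=31-37: P4@Q1 runs 6, rem=1, quantum used, demote→Q2. Q0=[] Q1=[] Q2=[P3,P4]
t=37-42: P3@Q2 runs 5, rem=0, completes. Q0=[] Q1=[] Q2=[P4]
t=42-43: P4@Q2 runs 1, rem=0, completes. Q0=[] Q1=[] Q2=[]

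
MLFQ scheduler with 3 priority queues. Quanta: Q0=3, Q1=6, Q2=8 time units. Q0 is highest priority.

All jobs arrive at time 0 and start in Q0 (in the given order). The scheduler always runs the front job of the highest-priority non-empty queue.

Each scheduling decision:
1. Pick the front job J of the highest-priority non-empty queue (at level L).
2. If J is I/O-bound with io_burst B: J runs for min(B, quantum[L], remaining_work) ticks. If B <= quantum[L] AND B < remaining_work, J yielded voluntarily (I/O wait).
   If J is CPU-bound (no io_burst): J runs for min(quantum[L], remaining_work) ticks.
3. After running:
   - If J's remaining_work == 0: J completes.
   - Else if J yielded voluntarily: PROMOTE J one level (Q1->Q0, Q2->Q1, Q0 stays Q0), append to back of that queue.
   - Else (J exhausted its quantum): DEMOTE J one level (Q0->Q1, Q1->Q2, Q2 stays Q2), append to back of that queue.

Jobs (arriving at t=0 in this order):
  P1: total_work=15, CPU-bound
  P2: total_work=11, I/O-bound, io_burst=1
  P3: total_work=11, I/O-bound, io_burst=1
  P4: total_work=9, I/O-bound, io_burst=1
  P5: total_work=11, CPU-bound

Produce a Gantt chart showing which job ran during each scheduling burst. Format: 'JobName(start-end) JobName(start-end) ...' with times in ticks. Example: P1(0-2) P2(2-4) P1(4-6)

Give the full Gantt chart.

Answer: P1(0-3) P2(3-4) P3(4-5) P4(5-6) P5(6-9) P2(9-10) P3(10-11) P4(11-12) P2(12-13) P3(13-14) P4(14-15) P2(15-16) P3(16-17) P4(17-18) P2(18-19) P3(19-20) P4(20-21) P2(21-22) P3(22-23) P4(23-24) P2(24-25) P3(25-26) P4(26-27) P2(27-28) P3(28-29) P4(29-30) P2(30-31) P3(31-32) P4(32-33) P2(33-34) P3(34-35) P2(35-36) P3(36-37) P1(37-43) P5(43-49) P1(49-55) P5(55-57)

Derivation:
t=0-3: P1@Q0 runs 3, rem=12, quantum used, demote→Q1. Q0=[P2,P3,P4,P5] Q1=[P1] Q2=[]
t=3-4: P2@Q0 runs 1, rem=10, I/O yield, promote→Q0. Q0=[P3,P4,P5,P2] Q1=[P1] Q2=[]
t=4-5: P3@Q0 runs 1, rem=10, I/O yield, promote→Q0. Q0=[P4,P5,P2,P3] Q1=[P1] Q2=[]
t=5-6: P4@Q0 runs 1, rem=8, I/O yield, promote→Q0. Q0=[P5,P2,P3,P4] Q1=[P1] Q2=[]
t=6-9: P5@Q0 runs 3, rem=8, quantum used, demote→Q1. Q0=[P2,P3,P4] Q1=[P1,P5] Q2=[]
t=9-10: P2@Q0 runs 1, rem=9, I/O yield, promote→Q0. Q0=[P3,P4,P2] Q1=[P1,P5] Q2=[]
t=10-11: P3@Q0 runs 1, rem=9, I/O yield, promote→Q0. Q0=[P4,P2,P3] Q1=[P1,P5] Q2=[]
t=11-12: P4@Q0 runs 1, rem=7, I/O yield, promote→Q0. Q0=[P2,P3,P4] Q1=[P1,P5] Q2=[]
t=12-13: P2@Q0 runs 1, rem=8, I/O yield, promote→Q0. Q0=[P3,P4,P2] Q1=[P1,P5] Q2=[]
t=13-14: P3@Q0 runs 1, rem=8, I/O yield, promote→Q0. Q0=[P4,P2,P3] Q1=[P1,P5] Q2=[]
t=14-15: P4@Q0 runs 1, rem=6, I/O yield, promote→Q0. Q0=[P2,P3,P4] Q1=[P1,P5] Q2=[]
t=15-16: P2@Q0 runs 1, rem=7, I/O yield, promote→Q0. Q0=[P3,P4,P2] Q1=[P1,P5] Q2=[]
t=16-17: P3@Q0 runs 1, rem=7, I/O yield, promote→Q0. Q0=[P4,P2,P3] Q1=[P1,P5] Q2=[]
t=17-18: P4@Q0 runs 1, rem=5, I/O yield, promote→Q0. Q0=[P2,P3,P4] Q1=[P1,P5] Q2=[]
t=18-19: P2@Q0 runs 1, rem=6, I/O yield, promote→Q0. Q0=[P3,P4,P2] Q1=[P1,P5] Q2=[]
t=19-20: P3@Q0 runs 1, rem=6, I/O yield, promote→Q0. Q0=[P4,P2,P3] Q1=[P1,P5] Q2=[]
t=20-21: P4@Q0 runs 1, rem=4, I/O yield, promote→Q0. Q0=[P2,P3,P4] Q1=[P1,P5] Q2=[]
t=21-22: P2@Q0 runs 1, rem=5, I/O yield, promote→Q0. Q0=[P3,P4,P2] Q1=[P1,P5] Q2=[]
t=22-23: P3@Q0 runs 1, rem=5, I/O yield, promote→Q0. Q0=[P4,P2,P3] Q1=[P1,P5] Q2=[]
t=23-24: P4@Q0 runs 1, rem=3, I/O yield, promote→Q0. Q0=[P2,P3,P4] Q1=[P1,P5] Q2=[]
t=24-25: P2@Q0 runs 1, rem=4, I/O yield, promote→Q0. Q0=[P3,P4,P2] Q1=[P1,P5] Q2=[]
t=25-26: P3@Q0 runs 1, rem=4, I/O yield, promote→Q0. Q0=[P4,P2,P3] Q1=[P1,P5] Q2=[]
t=26-27: P4@Q0 runs 1, rem=2, I/O yield, promote→Q0. Q0=[P2,P3,P4] Q1=[P1,P5] Q2=[]
t=27-28: P2@Q0 runs 1, rem=3, I/O yield, promote→Q0. Q0=[P3,P4,P2] Q1=[P1,P5] Q2=[]
t=28-29: P3@Q0 runs 1, rem=3, I/O yield, promote→Q0. Q0=[P4,P2,P3] Q1=[P1,P5] Q2=[]
t=29-30: P4@Q0 runs 1, rem=1, I/O yield, promote→Q0. Q0=[P2,P3,P4] Q1=[P1,P5] Q2=[]
t=30-31: P2@Q0 runs 1, rem=2, I/O yield, promote→Q0. Q0=[P3,P4,P2] Q1=[P1,P5] Q2=[]
t=31-32: P3@Q0 runs 1, rem=2, I/O yield, promote→Q0. Q0=[P4,P2,P3] Q1=[P1,P5] Q2=[]
t=32-33: P4@Q0 runs 1, rem=0, completes. Q0=[P2,P3] Q1=[P1,P5] Q2=[]
t=33-34: P2@Q0 runs 1, rem=1, I/O yield, promote→Q0. Q0=[P3,P2] Q1=[P1,P5] Q2=[]
t=34-35: P3@Q0 runs 1, rem=1, I/O yield, promote→Q0. Q0=[P2,P3] Q1=[P1,P5] Q2=[]
t=35-36: P2@Q0 runs 1, rem=0, completes. Q0=[P3] Q1=[P1,P5] Q2=[]
t=36-37: P3@Q0 runs 1, rem=0, completes. Q0=[] Q1=[P1,P5] Q2=[]
t=37-43: P1@Q1 runs 6, rem=6, quantum used, demote→Q2. Q0=[] Q1=[P5] Q2=[P1]
t=43-49: P5@Q1 runs 6, rem=2, quantum used, demote→Q2. Q0=[] Q1=[] Q2=[P1,P5]
t=49-55: P1@Q2 runs 6, rem=0, completes. Q0=[] Q1=[] Q2=[P5]
t=55-57: P5@Q2 runs 2, rem=0, completes. Q0=[] Q1=[] Q2=[]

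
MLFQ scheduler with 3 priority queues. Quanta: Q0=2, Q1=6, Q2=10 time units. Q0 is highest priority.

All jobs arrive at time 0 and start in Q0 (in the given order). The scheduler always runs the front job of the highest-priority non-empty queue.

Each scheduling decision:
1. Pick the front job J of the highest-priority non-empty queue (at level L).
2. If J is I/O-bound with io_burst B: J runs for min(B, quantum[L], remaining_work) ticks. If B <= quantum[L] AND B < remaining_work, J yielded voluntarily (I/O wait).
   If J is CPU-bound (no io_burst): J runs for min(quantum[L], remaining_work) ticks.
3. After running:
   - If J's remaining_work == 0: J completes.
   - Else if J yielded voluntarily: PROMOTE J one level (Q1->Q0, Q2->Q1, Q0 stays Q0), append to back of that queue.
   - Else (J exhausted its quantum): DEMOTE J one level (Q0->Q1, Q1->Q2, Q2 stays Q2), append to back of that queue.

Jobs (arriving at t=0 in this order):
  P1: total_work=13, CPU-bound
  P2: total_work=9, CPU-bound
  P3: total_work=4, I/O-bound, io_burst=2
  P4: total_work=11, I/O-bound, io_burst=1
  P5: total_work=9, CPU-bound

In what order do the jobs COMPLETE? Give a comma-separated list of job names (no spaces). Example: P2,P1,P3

Answer: P3,P4,P1,P2,P5

Derivation:
t=0-2: P1@Q0 runs 2, rem=11, quantum used, demote→Q1. Q0=[P2,P3,P4,P5] Q1=[P1] Q2=[]
t=2-4: P2@Q0 runs 2, rem=7, quantum used, demote→Q1. Q0=[P3,P4,P5] Q1=[P1,P2] Q2=[]
t=4-6: P3@Q0 runs 2, rem=2, I/O yield, promote→Q0. Q0=[P4,P5,P3] Q1=[P1,P2] Q2=[]
t=6-7: P4@Q0 runs 1, rem=10, I/O yield, promote→Q0. Q0=[P5,P3,P4] Q1=[P1,P2] Q2=[]
t=7-9: P5@Q0 runs 2, rem=7, quantum used, demote→Q1. Q0=[P3,P4] Q1=[P1,P2,P5] Q2=[]
t=9-11: P3@Q0 runs 2, rem=0, completes. Q0=[P4] Q1=[P1,P2,P5] Q2=[]
t=11-12: P4@Q0 runs 1, rem=9, I/O yield, promote→Q0. Q0=[P4] Q1=[P1,P2,P5] Q2=[]
t=12-13: P4@Q0 runs 1, rem=8, I/O yield, promote→Q0. Q0=[P4] Q1=[P1,P2,P5] Q2=[]
t=13-14: P4@Q0 runs 1, rem=7, I/O yield, promote→Q0. Q0=[P4] Q1=[P1,P2,P5] Q2=[]
t=14-15: P4@Q0 runs 1, rem=6, I/O yield, promote→Q0. Q0=[P4] Q1=[P1,P2,P5] Q2=[]
t=15-16: P4@Q0 runs 1, rem=5, I/O yield, promote→Q0. Q0=[P4] Q1=[P1,P2,P5] Q2=[]
t=16-17: P4@Q0 runs 1, rem=4, I/O yield, promote→Q0. Q0=[P4] Q1=[P1,P2,P5] Q2=[]
t=17-18: P4@Q0 runs 1, rem=3, I/O yield, promote→Q0. Q0=[P4] Q1=[P1,P2,P5] Q2=[]
t=18-19: P4@Q0 runs 1, rem=2, I/O yield, promote→Q0. Q0=[P4] Q1=[P1,P2,P5] Q2=[]
t=19-20: P4@Q0 runs 1, rem=1, I/O yield, promote→Q0. Q0=[P4] Q1=[P1,P2,P5] Q2=[]
t=20-21: P4@Q0 runs 1, rem=0, completes. Q0=[] Q1=[P1,P2,P5] Q2=[]
t=21-27: P1@Q1 runs 6, rem=5, quantum used, demote→Q2. Q0=[] Q1=[P2,P5] Q2=[P1]
t=27-33: P2@Q1 runs 6, rem=1, quantum used, demote→Q2. Q0=[] Q1=[P5] Q2=[P1,P2]
t=33-39: P5@Q1 runs 6, rem=1, quantum used, demote→Q2. Q0=[] Q1=[] Q2=[P1,P2,P5]
t=39-44: P1@Q2 runs 5, rem=0, completes. Q0=[] Q1=[] Q2=[P2,P5]
t=44-45: P2@Q2 runs 1, rem=0, completes. Q0=[] Q1=[] Q2=[P5]
t=45-46: P5@Q2 runs 1, rem=0, completes. Q0=[] Q1=[] Q2=[]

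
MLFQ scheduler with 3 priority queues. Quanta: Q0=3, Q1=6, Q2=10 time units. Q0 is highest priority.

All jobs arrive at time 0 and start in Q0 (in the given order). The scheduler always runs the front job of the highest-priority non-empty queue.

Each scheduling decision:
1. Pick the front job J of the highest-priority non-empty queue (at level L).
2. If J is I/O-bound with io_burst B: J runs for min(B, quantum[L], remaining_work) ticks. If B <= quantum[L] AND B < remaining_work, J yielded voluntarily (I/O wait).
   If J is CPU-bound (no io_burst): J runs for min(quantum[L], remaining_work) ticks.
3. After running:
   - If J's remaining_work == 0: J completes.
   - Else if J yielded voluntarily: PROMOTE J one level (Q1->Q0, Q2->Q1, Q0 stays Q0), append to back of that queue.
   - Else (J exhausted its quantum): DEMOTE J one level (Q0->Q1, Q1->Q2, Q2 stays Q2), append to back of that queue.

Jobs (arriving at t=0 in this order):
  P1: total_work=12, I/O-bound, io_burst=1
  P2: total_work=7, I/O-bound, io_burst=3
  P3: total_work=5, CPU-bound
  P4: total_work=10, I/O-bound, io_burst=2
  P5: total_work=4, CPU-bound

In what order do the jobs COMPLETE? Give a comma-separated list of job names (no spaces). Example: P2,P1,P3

t=0-1: P1@Q0 runs 1, rem=11, I/O yield, promote→Q0. Q0=[P2,P3,P4,P5,P1] Q1=[] Q2=[]
t=1-4: P2@Q0 runs 3, rem=4, I/O yield, promote→Q0. Q0=[P3,P4,P5,P1,P2] Q1=[] Q2=[]
t=4-7: P3@Q0 runs 3, rem=2, quantum used, demote→Q1. Q0=[P4,P5,P1,P2] Q1=[P3] Q2=[]
t=7-9: P4@Q0 runs 2, rem=8, I/O yield, promote→Q0. Q0=[P5,P1,P2,P4] Q1=[P3] Q2=[]
t=9-12: P5@Q0 runs 3, rem=1, quantum used, demote→Q1. Q0=[P1,P2,P4] Q1=[P3,P5] Q2=[]
t=12-13: P1@Q0 runs 1, rem=10, I/O yield, promote→Q0. Q0=[P2,P4,P1] Q1=[P3,P5] Q2=[]
t=13-16: P2@Q0 runs 3, rem=1, I/O yield, promote→Q0. Q0=[P4,P1,P2] Q1=[P3,P5] Q2=[]
t=16-18: P4@Q0 runs 2, rem=6, I/O yield, promote→Q0. Q0=[P1,P2,P4] Q1=[P3,P5] Q2=[]
t=18-19: P1@Q0 runs 1, rem=9, I/O yield, promote→Q0. Q0=[P2,P4,P1] Q1=[P3,P5] Q2=[]
t=19-20: P2@Q0 runs 1, rem=0, completes. Q0=[P4,P1] Q1=[P3,P5] Q2=[]
t=20-22: P4@Q0 runs 2, rem=4, I/O yield, promote→Q0. Q0=[P1,P4] Q1=[P3,P5] Q2=[]
t=22-23: P1@Q0 runs 1, rem=8, I/O yield, promote→Q0. Q0=[P4,P1] Q1=[P3,P5] Q2=[]
t=23-25: P4@Q0 runs 2, rem=2, I/O yield, promote→Q0. Q0=[P1,P4] Q1=[P3,P5] Q2=[]
t=25-26: P1@Q0 runs 1, rem=7, I/O yield, promote→Q0. Q0=[P4,P1] Q1=[P3,P5] Q2=[]
t=26-28: P4@Q0 runs 2, rem=0, completes. Q0=[P1] Q1=[P3,P5] Q2=[]
t=28-29: P1@Q0 runs 1, rem=6, I/O yield, promote→Q0. Q0=[P1] Q1=[P3,P5] Q2=[]
t=29-30: P1@Q0 runs 1, rem=5, I/O yield, promote→Q0. Q0=[P1] Q1=[P3,P5] Q2=[]
t=30-31: P1@Q0 runs 1, rem=4, I/O yield, promote→Q0. Q0=[P1] Q1=[P3,P5] Q2=[]
t=31-32: P1@Q0 runs 1, rem=3, I/O yield, promote→Q0. Q0=[P1] Q1=[P3,P5] Q2=[]
t=32-33: P1@Q0 runs 1, rem=2, I/O yield, promote→Q0. Q0=[P1] Q1=[P3,P5] Q2=[]
t=33-34: P1@Q0 runs 1, rem=1, I/O yield, promote→Q0. Q0=[P1] Q1=[P3,P5] Q2=[]
t=34-35: P1@Q0 runs 1, rem=0, completes. Q0=[] Q1=[P3,P5] Q2=[]
t=35-37: P3@Q1 runs 2, rem=0, completes. Q0=[] Q1=[P5] Q2=[]
t=37-38: P5@Q1 runs 1, rem=0, completes. Q0=[] Q1=[] Q2=[]

Answer: P2,P4,P1,P3,P5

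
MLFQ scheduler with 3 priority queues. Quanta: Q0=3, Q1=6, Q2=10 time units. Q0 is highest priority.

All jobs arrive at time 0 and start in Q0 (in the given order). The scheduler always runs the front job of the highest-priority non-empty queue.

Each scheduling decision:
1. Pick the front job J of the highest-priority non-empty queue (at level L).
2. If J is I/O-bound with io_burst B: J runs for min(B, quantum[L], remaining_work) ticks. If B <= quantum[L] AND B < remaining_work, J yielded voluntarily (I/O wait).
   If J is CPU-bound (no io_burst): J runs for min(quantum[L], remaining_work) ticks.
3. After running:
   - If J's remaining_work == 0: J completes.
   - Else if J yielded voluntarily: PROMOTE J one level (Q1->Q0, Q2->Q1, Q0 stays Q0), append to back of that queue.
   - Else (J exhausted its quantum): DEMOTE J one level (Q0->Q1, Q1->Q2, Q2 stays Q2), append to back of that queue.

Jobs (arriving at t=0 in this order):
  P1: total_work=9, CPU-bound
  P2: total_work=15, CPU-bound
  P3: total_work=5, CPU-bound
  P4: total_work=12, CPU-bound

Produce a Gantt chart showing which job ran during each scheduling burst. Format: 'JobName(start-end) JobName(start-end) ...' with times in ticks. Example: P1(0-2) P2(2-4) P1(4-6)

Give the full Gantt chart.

Answer: P1(0-3) P2(3-6) P3(6-9) P4(9-12) P1(12-18) P2(18-24) P3(24-26) P4(26-32) P2(32-38) P4(38-41)

Derivation:
t=0-3: P1@Q0 runs 3, rem=6, quantum used, demote→Q1. Q0=[P2,P3,P4] Q1=[P1] Q2=[]
t=3-6: P2@Q0 runs 3, rem=12, quantum used, demote→Q1. Q0=[P3,P4] Q1=[P1,P2] Q2=[]
t=6-9: P3@Q0 runs 3, rem=2, quantum used, demote→Q1. Q0=[P4] Q1=[P1,P2,P3] Q2=[]
t=9-12: P4@Q0 runs 3, rem=9, quantum used, demote→Q1. Q0=[] Q1=[P1,P2,P3,P4] Q2=[]
t=12-18: P1@Q1 runs 6, rem=0, completes. Q0=[] Q1=[P2,P3,P4] Q2=[]
t=18-24: P2@Q1 runs 6, rem=6, quantum used, demote→Q2. Q0=[] Q1=[P3,P4] Q2=[P2]
t=24-26: P3@Q1 runs 2, rem=0, completes. Q0=[] Q1=[P4] Q2=[P2]
t=26-32: P4@Q1 runs 6, rem=3, quantum used, demote→Q2. Q0=[] Q1=[] Q2=[P2,P4]
t=32-38: P2@Q2 runs 6, rem=0, completes. Q0=[] Q1=[] Q2=[P4]
t=38-41: P4@Q2 runs 3, rem=0, completes. Q0=[] Q1=[] Q2=[]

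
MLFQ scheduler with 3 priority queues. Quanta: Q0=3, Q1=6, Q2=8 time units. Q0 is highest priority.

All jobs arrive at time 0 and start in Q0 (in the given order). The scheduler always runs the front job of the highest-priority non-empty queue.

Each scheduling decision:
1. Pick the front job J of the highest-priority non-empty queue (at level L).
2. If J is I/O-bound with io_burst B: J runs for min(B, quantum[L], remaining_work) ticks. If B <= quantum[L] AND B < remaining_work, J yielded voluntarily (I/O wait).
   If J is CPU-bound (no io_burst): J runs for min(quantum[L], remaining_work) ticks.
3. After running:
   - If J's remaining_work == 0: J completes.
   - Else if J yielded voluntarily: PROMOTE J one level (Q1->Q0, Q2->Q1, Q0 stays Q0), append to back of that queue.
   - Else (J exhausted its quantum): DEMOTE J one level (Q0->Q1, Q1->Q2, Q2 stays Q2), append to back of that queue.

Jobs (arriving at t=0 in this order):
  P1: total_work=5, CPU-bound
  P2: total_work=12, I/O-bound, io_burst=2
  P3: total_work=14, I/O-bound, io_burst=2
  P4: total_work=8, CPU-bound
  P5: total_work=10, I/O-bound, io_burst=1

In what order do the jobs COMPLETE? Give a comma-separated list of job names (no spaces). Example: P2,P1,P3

t=0-3: P1@Q0 runs 3, rem=2, quantum used, demote→Q1. Q0=[P2,P3,P4,P5] Q1=[P1] Q2=[]
t=3-5: P2@Q0 runs 2, rem=10, I/O yield, promote→Q0. Q0=[P3,P4,P5,P2] Q1=[P1] Q2=[]
t=5-7: P3@Q0 runs 2, rem=12, I/O yield, promote→Q0. Q0=[P4,P5,P2,P3] Q1=[P1] Q2=[]
t=7-10: P4@Q0 runs 3, rem=5, quantum used, demote→Q1. Q0=[P5,P2,P3] Q1=[P1,P4] Q2=[]
t=10-11: P5@Q0 runs 1, rem=9, I/O yield, promote→Q0. Q0=[P2,P3,P5] Q1=[P1,P4] Q2=[]
t=11-13: P2@Q0 runs 2, rem=8, I/O yield, promote→Q0. Q0=[P3,P5,P2] Q1=[P1,P4] Q2=[]
t=13-15: P3@Q0 runs 2, rem=10, I/O yield, promote→Q0. Q0=[P5,P2,P3] Q1=[P1,P4] Q2=[]
t=15-16: P5@Q0 runs 1, rem=8, I/O yield, promote→Q0. Q0=[P2,P3,P5] Q1=[P1,P4] Q2=[]
t=16-18: P2@Q0 runs 2, rem=6, I/O yield, promote→Q0. Q0=[P3,P5,P2] Q1=[P1,P4] Q2=[]
t=18-20: P3@Q0 runs 2, rem=8, I/O yield, promote→Q0. Q0=[P5,P2,P3] Q1=[P1,P4] Q2=[]
t=20-21: P5@Q0 runs 1, rem=7, I/O yield, promote→Q0. Q0=[P2,P3,P5] Q1=[P1,P4] Q2=[]
t=21-23: P2@Q0 runs 2, rem=4, I/O yield, promote→Q0. Q0=[P3,P5,P2] Q1=[P1,P4] Q2=[]
t=23-25: P3@Q0 runs 2, rem=6, I/O yield, promote→Q0. Q0=[P5,P2,P3] Q1=[P1,P4] Q2=[]
t=25-26: P5@Q0 runs 1, rem=6, I/O yield, promote→Q0. Q0=[P2,P3,P5] Q1=[P1,P4] Q2=[]
t=26-28: P2@Q0 runs 2, rem=2, I/O yield, promote→Q0. Q0=[P3,P5,P2] Q1=[P1,P4] Q2=[]
t=28-30: P3@Q0 runs 2, rem=4, I/O yield, promote→Q0. Q0=[P5,P2,P3] Q1=[P1,P4] Q2=[]
t=30-31: P5@Q0 runs 1, rem=5, I/O yield, promote→Q0. Q0=[P2,P3,P5] Q1=[P1,P4] Q2=[]
t=31-33: P2@Q0 runs 2, rem=0, completes. Q0=[P3,P5] Q1=[P1,P4] Q2=[]
t=33-35: P3@Q0 runs 2, rem=2, I/O yield, promote→Q0. Q0=[P5,P3] Q1=[P1,P4] Q2=[]
t=35-36: P5@Q0 runs 1, rem=4, I/O yield, promote→Q0. Q0=[P3,P5] Q1=[P1,P4] Q2=[]
t=36-38: P3@Q0 runs 2, rem=0, completes. Q0=[P5] Q1=[P1,P4] Q2=[]
t=38-39: P5@Q0 runs 1, rem=3, I/O yield, promote→Q0. Q0=[P5] Q1=[P1,P4] Q2=[]
t=39-40: P5@Q0 runs 1, rem=2, I/O yield, promote→Q0. Q0=[P5] Q1=[P1,P4] Q2=[]
t=40-41: P5@Q0 runs 1, rem=1, I/O yield, promote→Q0. Q0=[P5] Q1=[P1,P4] Q2=[]
t=41-42: P5@Q0 runs 1, rem=0, completes. Q0=[] Q1=[P1,P4] Q2=[]
t=42-44: P1@Q1 runs 2, rem=0, completes. Q0=[] Q1=[P4] Q2=[]
t=44-49: P4@Q1 runs 5, rem=0, completes. Q0=[] Q1=[] Q2=[]

Answer: P2,P3,P5,P1,P4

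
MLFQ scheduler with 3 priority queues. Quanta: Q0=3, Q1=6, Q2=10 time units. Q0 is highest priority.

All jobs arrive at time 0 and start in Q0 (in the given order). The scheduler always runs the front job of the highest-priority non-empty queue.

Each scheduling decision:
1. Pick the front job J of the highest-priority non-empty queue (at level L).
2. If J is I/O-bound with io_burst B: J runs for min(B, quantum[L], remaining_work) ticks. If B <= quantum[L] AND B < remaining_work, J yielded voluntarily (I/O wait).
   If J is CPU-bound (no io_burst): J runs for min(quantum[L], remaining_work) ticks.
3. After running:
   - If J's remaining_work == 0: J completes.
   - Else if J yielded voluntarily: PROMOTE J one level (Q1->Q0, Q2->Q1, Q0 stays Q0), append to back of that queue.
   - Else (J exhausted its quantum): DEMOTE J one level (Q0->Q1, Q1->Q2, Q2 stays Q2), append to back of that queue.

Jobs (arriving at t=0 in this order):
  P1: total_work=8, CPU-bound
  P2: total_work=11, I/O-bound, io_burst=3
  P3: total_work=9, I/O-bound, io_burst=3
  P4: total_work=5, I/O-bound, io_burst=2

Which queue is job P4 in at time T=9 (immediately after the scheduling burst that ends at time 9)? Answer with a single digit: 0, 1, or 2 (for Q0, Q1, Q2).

t=0-3: P1@Q0 runs 3, rem=5, quantum used, demote→Q1. Q0=[P2,P3,P4] Q1=[P1] Q2=[]
t=3-6: P2@Q0 runs 3, rem=8, I/O yield, promote→Q0. Q0=[P3,P4,P2] Q1=[P1] Q2=[]
t=6-9: P3@Q0 runs 3, rem=6, I/O yield, promote→Q0. Q0=[P4,P2,P3] Q1=[P1] Q2=[]
t=9-11: P4@Q0 runs 2, rem=3, I/O yield, promote→Q0. Q0=[P2,P3,P4] Q1=[P1] Q2=[]
t=11-14: P2@Q0 runs 3, rem=5, I/O yield, promote→Q0. Q0=[P3,P4,P2] Q1=[P1] Q2=[]
t=14-17: P3@Q0 runs 3, rem=3, I/O yield, promote→Q0. Q0=[P4,P2,P3] Q1=[P1] Q2=[]
t=17-19: P4@Q0 runs 2, rem=1, I/O yield, promote→Q0. Q0=[P2,P3,P4] Q1=[P1] Q2=[]
t=19-22: P2@Q0 runs 3, rem=2, I/O yield, promote→Q0. Q0=[P3,P4,P2] Q1=[P1] Q2=[]
t=22-25: P3@Q0 runs 3, rem=0, completes. Q0=[P4,P2] Q1=[P1] Q2=[]
t=25-26: P4@Q0 runs 1, rem=0, completes. Q0=[P2] Q1=[P1] Q2=[]
t=26-28: P2@Q0 runs 2, rem=0, completes. Q0=[] Q1=[P1] Q2=[]
t=28-33: P1@Q1 runs 5, rem=0, completes. Q0=[] Q1=[] Q2=[]

Answer: 0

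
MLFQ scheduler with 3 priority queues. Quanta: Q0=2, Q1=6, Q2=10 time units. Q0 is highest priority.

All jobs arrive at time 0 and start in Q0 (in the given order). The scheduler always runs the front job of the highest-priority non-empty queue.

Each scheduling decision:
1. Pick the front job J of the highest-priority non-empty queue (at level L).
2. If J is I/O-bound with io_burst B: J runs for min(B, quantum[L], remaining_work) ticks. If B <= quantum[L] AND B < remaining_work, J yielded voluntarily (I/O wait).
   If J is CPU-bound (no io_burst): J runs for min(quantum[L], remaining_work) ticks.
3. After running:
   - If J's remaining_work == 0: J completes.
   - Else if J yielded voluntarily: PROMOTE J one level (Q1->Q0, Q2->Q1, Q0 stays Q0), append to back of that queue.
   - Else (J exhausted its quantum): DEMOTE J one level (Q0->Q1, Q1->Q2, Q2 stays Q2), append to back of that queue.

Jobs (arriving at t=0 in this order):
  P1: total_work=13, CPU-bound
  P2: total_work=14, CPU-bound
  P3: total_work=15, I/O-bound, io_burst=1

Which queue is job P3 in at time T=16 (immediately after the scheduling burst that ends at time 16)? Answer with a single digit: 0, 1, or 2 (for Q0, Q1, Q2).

Answer: 0

Derivation:
t=0-2: P1@Q0 runs 2, rem=11, quantum used, demote→Q1. Q0=[P2,P3] Q1=[P1] Q2=[]
t=2-4: P2@Q0 runs 2, rem=12, quantum used, demote→Q1. Q0=[P3] Q1=[P1,P2] Q2=[]
t=4-5: P3@Q0 runs 1, rem=14, I/O yield, promote→Q0. Q0=[P3] Q1=[P1,P2] Q2=[]
t=5-6: P3@Q0 runs 1, rem=13, I/O yield, promote→Q0. Q0=[P3] Q1=[P1,P2] Q2=[]
t=6-7: P3@Q0 runs 1, rem=12, I/O yield, promote→Q0. Q0=[P3] Q1=[P1,P2] Q2=[]
t=7-8: P3@Q0 runs 1, rem=11, I/O yield, promote→Q0. Q0=[P3] Q1=[P1,P2] Q2=[]
t=8-9: P3@Q0 runs 1, rem=10, I/O yield, promote→Q0. Q0=[P3] Q1=[P1,P2] Q2=[]
t=9-10: P3@Q0 runs 1, rem=9, I/O yield, promote→Q0. Q0=[P3] Q1=[P1,P2] Q2=[]
t=10-11: P3@Q0 runs 1, rem=8, I/O yield, promote→Q0. Q0=[P3] Q1=[P1,P2] Q2=[]
t=11-12: P3@Q0 runs 1, rem=7, I/O yield, promote→Q0. Q0=[P3] Q1=[P1,P2] Q2=[]
t=12-13: P3@Q0 runs 1, rem=6, I/O yield, promote→Q0. Q0=[P3] Q1=[P1,P2] Q2=[]
t=13-14: P3@Q0 runs 1, rem=5, I/O yield, promote→Q0. Q0=[P3] Q1=[P1,P2] Q2=[]
t=14-15: P3@Q0 runs 1, rem=4, I/O yield, promote→Q0. Q0=[P3] Q1=[P1,P2] Q2=[]
t=15-16: P3@Q0 runs 1, rem=3, I/O yield, promote→Q0. Q0=[P3] Q1=[P1,P2] Q2=[]
t=16-17: P3@Q0 runs 1, rem=2, I/O yield, promote→Q0. Q0=[P3] Q1=[P1,P2] Q2=[]
t=17-18: P3@Q0 runs 1, rem=1, I/O yield, promote→Q0. Q0=[P3] Q1=[P1,P2] Q2=[]
t=18-19: P3@Q0 runs 1, rem=0, completes. Q0=[] Q1=[P1,P2] Q2=[]
t=19-25: P1@Q1 runs 6, rem=5, quantum used, demote→Q2. Q0=[] Q1=[P2] Q2=[P1]
t=25-31: P2@Q1 runs 6, rem=6, quantum used, demote→Q2. Q0=[] Q1=[] Q2=[P1,P2]
t=31-36: P1@Q2 runs 5, rem=0, completes. Q0=[] Q1=[] Q2=[P2]
t=36-42: P2@Q2 runs 6, rem=0, completes. Q0=[] Q1=[] Q2=[]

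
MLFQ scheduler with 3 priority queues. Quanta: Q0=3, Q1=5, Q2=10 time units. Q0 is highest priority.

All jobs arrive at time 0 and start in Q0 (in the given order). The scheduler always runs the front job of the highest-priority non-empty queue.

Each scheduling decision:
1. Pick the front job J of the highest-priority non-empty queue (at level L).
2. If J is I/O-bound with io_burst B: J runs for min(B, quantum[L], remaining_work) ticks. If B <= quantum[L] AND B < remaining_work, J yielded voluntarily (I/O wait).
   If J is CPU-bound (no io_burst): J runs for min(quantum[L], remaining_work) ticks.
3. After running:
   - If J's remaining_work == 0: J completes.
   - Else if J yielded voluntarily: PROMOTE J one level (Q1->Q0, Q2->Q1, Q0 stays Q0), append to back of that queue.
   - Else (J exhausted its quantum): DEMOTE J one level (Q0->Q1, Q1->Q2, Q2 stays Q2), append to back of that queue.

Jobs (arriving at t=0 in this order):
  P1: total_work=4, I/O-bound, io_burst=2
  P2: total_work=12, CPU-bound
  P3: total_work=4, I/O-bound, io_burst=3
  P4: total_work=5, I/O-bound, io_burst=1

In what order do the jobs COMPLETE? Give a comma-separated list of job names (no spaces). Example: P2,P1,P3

Answer: P1,P3,P4,P2

Derivation:
t=0-2: P1@Q0 runs 2, rem=2, I/O yield, promote→Q0. Q0=[P2,P3,P4,P1] Q1=[] Q2=[]
t=2-5: P2@Q0 runs 3, rem=9, quantum used, demote→Q1. Q0=[P3,P4,P1] Q1=[P2] Q2=[]
t=5-8: P3@Q0 runs 3, rem=1, I/O yield, promote→Q0. Q0=[P4,P1,P3] Q1=[P2] Q2=[]
t=8-9: P4@Q0 runs 1, rem=4, I/O yield, promote→Q0. Q0=[P1,P3,P4] Q1=[P2] Q2=[]
t=9-11: P1@Q0 runs 2, rem=0, completes. Q0=[P3,P4] Q1=[P2] Q2=[]
t=11-12: P3@Q0 runs 1, rem=0, completes. Q0=[P4] Q1=[P2] Q2=[]
t=12-13: P4@Q0 runs 1, rem=3, I/O yield, promote→Q0. Q0=[P4] Q1=[P2] Q2=[]
t=13-14: P4@Q0 runs 1, rem=2, I/O yield, promote→Q0. Q0=[P4] Q1=[P2] Q2=[]
t=14-15: P4@Q0 runs 1, rem=1, I/O yield, promote→Q0. Q0=[P4] Q1=[P2] Q2=[]
t=15-16: P4@Q0 runs 1, rem=0, completes. Q0=[] Q1=[P2] Q2=[]
t=16-21: P2@Q1 runs 5, rem=4, quantum used, demote→Q2. Q0=[] Q1=[] Q2=[P2]
t=21-25: P2@Q2 runs 4, rem=0, completes. Q0=[] Q1=[] Q2=[]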